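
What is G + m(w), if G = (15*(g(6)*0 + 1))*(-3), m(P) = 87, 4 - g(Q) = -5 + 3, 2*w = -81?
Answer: 42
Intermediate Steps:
w = -81/2 (w = (1/2)*(-81) = -81/2 ≈ -40.500)
g(Q) = 6 (g(Q) = 4 - (-5 + 3) = 4 - 1*(-2) = 4 + 2 = 6)
G = -45 (G = (15*(6*0 + 1))*(-3) = (15*(0 + 1))*(-3) = (15*1)*(-3) = 15*(-3) = -45)
G + m(w) = -45 + 87 = 42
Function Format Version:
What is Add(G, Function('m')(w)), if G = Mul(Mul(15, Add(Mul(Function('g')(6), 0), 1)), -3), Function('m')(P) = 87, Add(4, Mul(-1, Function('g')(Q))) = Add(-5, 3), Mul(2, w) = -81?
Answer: 42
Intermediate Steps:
w = Rational(-81, 2) (w = Mul(Rational(1, 2), -81) = Rational(-81, 2) ≈ -40.500)
Function('g')(Q) = 6 (Function('g')(Q) = Add(4, Mul(-1, Add(-5, 3))) = Add(4, Mul(-1, -2)) = Add(4, 2) = 6)
G = -45 (G = Mul(Mul(15, Add(Mul(6, 0), 1)), -3) = Mul(Mul(15, Add(0, 1)), -3) = Mul(Mul(15, 1), -3) = Mul(15, -3) = -45)
Add(G, Function('m')(w)) = Add(-45, 87) = 42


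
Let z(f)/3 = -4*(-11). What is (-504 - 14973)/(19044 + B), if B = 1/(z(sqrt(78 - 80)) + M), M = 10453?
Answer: -163824045/201580741 ≈ -0.81270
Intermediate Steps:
z(f) = 132 (z(f) = 3*(-4*(-11)) = 3*44 = 132)
B = 1/10585 (B = 1/(132 + 10453) = 1/10585 ≈ 9.4473e-5)
(-504 - 14973)/(19044 + B) = (-504 - 14973)/(19044 + 1/10585) = -15477/201580741/10585 = -15477*10585/201580741 = -163824045/201580741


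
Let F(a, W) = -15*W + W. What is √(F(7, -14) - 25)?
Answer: 3*√19 ≈ 13.077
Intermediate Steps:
F(a, W) = -14*W
√(F(7, -14) - 25) = √(-14*(-14) - 25) = √(196 - 25) = √171 = 3*√19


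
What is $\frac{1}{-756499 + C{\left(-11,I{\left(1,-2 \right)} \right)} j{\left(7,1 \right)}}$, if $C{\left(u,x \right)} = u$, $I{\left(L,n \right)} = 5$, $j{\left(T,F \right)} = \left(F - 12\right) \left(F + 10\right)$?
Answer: $- \frac{1}{755168} \approx -1.3242 \cdot 10^{-6}$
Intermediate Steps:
$j{\left(T,F \right)} = \left(-12 + F\right) \left(10 + F\right)$
$\frac{1}{-756499 + C{\left(-11,I{\left(1,-2 \right)} \right)} j{\left(7,1 \right)}} = \frac{1}{-756499 - 11 \left(-120 + 1^{2} - 2\right)} = \frac{1}{-756499 - 11 \left(-120 + 1 - 2\right)} = \frac{1}{-756499 - -1331} = \frac{1}{-756499 + 1331} = \frac{1}{-755168} = - \frac{1}{755168}$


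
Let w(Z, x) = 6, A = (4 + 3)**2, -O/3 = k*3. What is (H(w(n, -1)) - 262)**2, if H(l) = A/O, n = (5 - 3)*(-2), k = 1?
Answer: 5793649/81 ≈ 71527.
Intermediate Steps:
O = -9 (O = -3*3 = -9)
n = -4 (n = 2*(-2) = -4)
A = 49 (A = 7**2 = 49)
H(l) = -49/9 (H(l) = 49/(-9) = 49*(-1/9) = -49/9)
(H(w(n, -1)) - 262)**2 = (-49/9 - 262)**2 = (-2407/9)**2 = 5793649/81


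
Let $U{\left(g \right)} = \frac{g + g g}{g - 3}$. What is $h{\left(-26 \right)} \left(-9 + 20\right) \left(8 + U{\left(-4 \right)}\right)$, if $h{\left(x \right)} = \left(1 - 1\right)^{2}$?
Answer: $0$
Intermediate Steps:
$U{\left(g \right)} = \frac{g + g^{2}}{-3 + g}$
$h{\left(x \right)} = 0$ ($h{\left(x \right)} = 0^{2} = 0$)
$h{\left(-26 \right)} \left(-9 + 20\right) \left(8 + U{\left(-4 \right)}\right) = 0 \left(-9 + 20\right) \left(8 - \frac{4 \left(1 - 4\right)}{-3 - 4}\right) = 0 \cdot 11 \left(8 - 4 \frac{1}{-7} \left(-3\right)\right) = 0 \cdot 11 \left(8 - \left(- \frac{4}{7}\right) \left(-3\right)\right) = 0 \cdot 11 \left(8 - \frac{12}{7}\right) = 0 \cdot 11 \cdot \frac{44}{7} = 0 \cdot \frac{484}{7} = 0$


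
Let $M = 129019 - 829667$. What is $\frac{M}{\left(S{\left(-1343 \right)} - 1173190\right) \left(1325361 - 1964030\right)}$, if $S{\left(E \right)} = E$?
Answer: $- \frac{700648}{750137816577} \approx -9.3403 \cdot 10^{-7}$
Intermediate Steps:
$M = -700648$
$\frac{M}{\left(S{\left(-1343 \right)} - 1173190\right) \left(1325361 - 1964030\right)} = - \frac{700648}{\left(-1343 - 1173190\right) \left(1325361 - 1964030\right)} = - \frac{700648}{\left(-1174533\right) \left(-638669\right)} = - \frac{700648}{750137816577}$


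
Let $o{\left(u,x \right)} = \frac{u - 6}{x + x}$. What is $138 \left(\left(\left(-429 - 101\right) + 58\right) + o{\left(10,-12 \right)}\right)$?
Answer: $-65159$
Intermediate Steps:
$o{\left(u,x \right)} = \frac{-6 + u}{2 x}$
$138 \left(\left(\left(-429 - 101\right) + 58\right) + o{\left(10,-12 \right)}\right) = 138 \left(\left(\left(-429 - 101\right) + 58\right) + \frac{-6 + 10}{2 \left(-12\right)}\right) = 138 \left(\left(-530 + 58\right) + \frac{1}{2} \left(- \frac{1}{12}\right) 4\right) = 138 \left(-472 - \frac{1}{6}\right) = 138 \left(- \frac{2833}{6}\right) = -65159$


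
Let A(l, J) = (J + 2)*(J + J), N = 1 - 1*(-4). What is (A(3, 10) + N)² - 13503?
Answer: 46522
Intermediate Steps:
N = 5 (N = 1 + 4 = 5)
A(l, J) = 2*J*(2 + J) (A(l, J) = (2 + J)*(2*J) = 2*J*(2 + J))
(A(3, 10) + N)² - 13503 = (2*10*(2 + 10) + 5)² - 13503 = (2*10*12 + 5)² - 13503 = (240 + 5)² - 13503 = 245² - 13503 = 60025 - 13503 = 46522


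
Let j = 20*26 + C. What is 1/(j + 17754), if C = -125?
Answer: 1/18149 ≈ 5.5099e-5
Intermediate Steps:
j = 395 (j = 20*26 - 125 = 520 - 125 = 395)
1/(j + 17754) = 1/(395 + 17754) = 1/18149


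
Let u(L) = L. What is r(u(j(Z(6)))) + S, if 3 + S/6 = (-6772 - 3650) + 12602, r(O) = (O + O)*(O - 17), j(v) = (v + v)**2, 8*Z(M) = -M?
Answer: 103965/8 ≈ 12996.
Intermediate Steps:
Z(M) = -M/8 (Z(M) = (-M)/8 = -M/8)
j(v) = 4*v**2 (j(v) = (2*v)**2 = 4*v**2)
r(O) = 2*O*(-17 + O) (r(O) = (2*O)*(-17 + O) = 2*O*(-17 + O))
S = 13062 (S = -18 + 6*((-6772 - 3650) + 12602) = -18 + 6*(-10422 + 12602) = -18 + 6*2180 = -18 + 13080 = 13062)
r(u(j(Z(6)))) + S = 2*(4*(-1/8*6)**2)*(-17 + 4*(-1/8*6)**2) + 13062 = 2*(4*(-3/4)**2)*(-17 + 4*(-3/4)**2) + 13062 = 2*(4*(9/16))*(-17 + 4*(9/16)) + 13062 = 2*(9/4)*(-17 + 9/4) + 13062 = 2*(9/4)*(-59/4) + 13062 = -531/8 + 13062 = 103965/8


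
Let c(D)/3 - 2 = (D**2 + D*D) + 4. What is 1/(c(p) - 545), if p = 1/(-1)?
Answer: -1/521 ≈ -0.0019194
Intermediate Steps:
p = -1
c(D) = 18 + 6*D**2 (c(D) = 6 + 3*((D**2 + D*D) + 4) = 6 + 3*((D**2 + D**2) + 4) = 6 + 3*(2*D**2 + 4) = 6 + 3*(4 + 2*D**2) = 6 + (12 + 6*D**2) = 18 + 6*D**2)
1/(c(p) - 545) = 1/((18 + 6*(-1)**2) - 545) = 1/((18 + 6*1) - 545) = 1/((18 + 6) - 545) = 1/(24 - 545) = 1/(-521) = -1/521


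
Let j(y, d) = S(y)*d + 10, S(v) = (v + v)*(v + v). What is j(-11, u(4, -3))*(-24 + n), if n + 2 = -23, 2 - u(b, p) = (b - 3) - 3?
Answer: -95354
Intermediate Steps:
S(v) = 4*v**2 (S(v) = (2*v)*(2*v) = 4*v**2)
u(b, p) = 8 - b (u(b, p) = 2 - ((b - 3) - 3) = 2 - ((-3 + b) - 3) = 2 - (-6 + b) = 2 + (6 - b) = 8 - b)
n = -25 (n = -2 - 23 = -25)
j(y, d) = 10 + 4*d*y**2 (j(y, d) = (4*y**2)*d + 10 = 4*d*y**2 + 10 = 10 + 4*d*y**2)
j(-11, u(4, -3))*(-24 + n) = (10 + 4*(8 - 1*4)*(-11)**2)*(-24 - 25) = (10 + 4*(8 - 4)*121)*(-49) = (10 + 4*4*121)*(-49) = (10 + 1936)*(-49) = 1946*(-49) = -95354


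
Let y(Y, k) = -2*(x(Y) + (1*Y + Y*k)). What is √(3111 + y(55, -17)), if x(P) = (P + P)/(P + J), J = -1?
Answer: √394221/9 ≈ 69.763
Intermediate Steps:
x(P) = 2*P/(-1 + P) (x(P) = (P + P)/(P - 1) = (2*P)/(-1 + P) = 2*P/(-1 + P))
y(Y, k) = -2*Y - 4*Y/(-1 + Y) - 2*Y*k (y(Y, k) = -2*(2*Y/(-1 + Y) + (1*Y + Y*k)) = -2*(2*Y/(-1 + Y) + (Y + Y*k)) = -2*(Y + Y*k + 2*Y/(-1 + Y)) = -2*Y - 4*Y/(-1 + Y) - 2*Y*k)
√(3111 + y(55, -17)) = √(3111 + 2*55*(-1 - 17 - 1*55 - 1*55*(-17))/(-1 + 55)) = √(3111 + 2*55*(-1 - 17 - 55 + 935)/54) = √(3111 + 2*55*(1/54)*862) = √(3111 + 47410/27) = √(131407/27) = √394221/9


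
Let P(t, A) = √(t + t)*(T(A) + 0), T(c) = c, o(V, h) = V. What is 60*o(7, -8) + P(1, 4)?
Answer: 420 + 4*√2 ≈ 425.66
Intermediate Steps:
P(t, A) = A*√2*√t (P(t, A) = √(t + t)*(A + 0) = √(2*t)*A = (√2*√t)*A = A*√2*√t)
60*o(7, -8) + P(1, 4) = 60*7 + 4*√2*√1 = 420 + 4*√2*1 = 420 + 4*√2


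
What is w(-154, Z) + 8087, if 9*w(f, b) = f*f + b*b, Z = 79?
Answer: 102740/9 ≈ 11416.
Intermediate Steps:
w(f, b) = b²/9 + f²/9 (w(f, b) = (f*f + b*b)/9 = (f² + b²)/9 = (b² + f²)/9 = b²/9 + f²/9)
w(-154, Z) + 8087 = ((⅑)*79² + (⅑)*(-154)²) + 8087 = ((⅑)*6241 + (⅑)*23716) + 8087 = (6241/9 + 23716/9) + 8087 = 29957/9 + 8087 = 102740/9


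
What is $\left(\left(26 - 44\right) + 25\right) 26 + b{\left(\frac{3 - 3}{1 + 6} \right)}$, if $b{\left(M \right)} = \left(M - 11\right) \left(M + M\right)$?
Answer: $182$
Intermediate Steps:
$b{\left(M \right)} = 2 M \left(-11 + M\right)$ ($b{\left(M \right)} = \left(-11 + M\right) 2 M = 2 M \left(-11 + M\right)$)
$\left(\left(26 - 44\right) + 25\right) 26 + b{\left(\frac{3 - 3}{1 + 6} \right)} = \left(\left(26 - 44\right) + 25\right) 26 + 2 \frac{3 - 3}{1 + 6} \left(-11 + \frac{3 - 3}{1 + 6}\right) = \left(-18 + 25\right) 26 + 2 \cdot \frac{0}{7} \left(-11 + \frac{0}{7}\right) = 7 \cdot 26 + 2 \cdot 0 \cdot \frac{1}{7} \left(-11 + 0 \cdot \frac{1}{7}\right) = 182 + 2 \cdot 0 \left(-11 + 0\right) = 182 + 2 \cdot 0 \left(-11\right) = 182 + 0 = 182$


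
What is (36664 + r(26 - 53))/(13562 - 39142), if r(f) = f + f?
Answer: -3661/2558 ≈ -1.4312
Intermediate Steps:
r(f) = 2*f
(36664 + r(26 - 53))/(13562 - 39142) = (36664 + 2*(26 - 53))/(13562 - 39142) = (36664 + 2*(-27))/(-25580) = (36664 - 54)*(-1/25580) = 36610*(-1/25580) = -3661/2558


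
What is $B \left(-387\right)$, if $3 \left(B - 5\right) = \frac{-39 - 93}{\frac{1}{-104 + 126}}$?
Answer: $372681$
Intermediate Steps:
$B = -963$ ($B = 5 + \frac{\left(-39 - 93\right) \frac{1}{\frac{1}{-104 + 126}}}{3} = 5 + \frac{\left(-132\right) \frac{1}{\frac{1}{22}}}{3} = 5 + \frac{\left(-132\right) 22}{3} = 5 + \frac{1}{3} \left(-2904\right) = 5 - 968 = -963$)
$B \left(-387\right) = \left(-963\right) \left(-387\right) = 372681$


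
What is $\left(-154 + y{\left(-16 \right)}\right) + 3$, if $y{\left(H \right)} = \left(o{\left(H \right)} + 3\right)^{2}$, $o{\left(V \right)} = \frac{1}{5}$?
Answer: $- \frac{3519}{25} \approx -140.76$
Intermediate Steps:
$o{\left(V \right)} = \frac{1}{5}$
$y{\left(H \right)} = \frac{256}{25}$ ($y{\left(H \right)} = \left(\frac{1}{5} + 3\right)^{2} = \left(\frac{16}{5}\right)^{2} = \frac{256}{25}$)
$\left(-154 + y{\left(-16 \right)}\right) + 3 = \left(-154 + \frac{256}{25}\right) + 3 = - \frac{3594}{25} + 3 = - \frac{3519}{25}$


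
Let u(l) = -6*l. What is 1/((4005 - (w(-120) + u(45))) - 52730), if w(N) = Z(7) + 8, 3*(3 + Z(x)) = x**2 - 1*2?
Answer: -3/145427 ≈ -2.0629e-5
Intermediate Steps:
Z(x) = -11/3 + x**2/3 (Z(x) = -3 + (x**2 - 1*2)/3 = -3 + (x**2 - 2)/3 = -3 + (-2 + x**2)/3 = -3 + (-2/3 + x**2/3) = -11/3 + x**2/3)
w(N) = 62/3 (w(N) = (-11/3 + (1/3)*7**2) + 8 = (-11/3 + (1/3)*49) + 8 = (-11/3 + 49/3) + 8 = 38/3 + 8 = 62/3)
1/((4005 - (w(-120) + u(45))) - 52730) = 1/((4005 - (62/3 - 6*45)) - 52730) = 1/((4005 - (62/3 - 270)) - 52730) = 1/((4005 - 1*(-748/3)) - 52730) = 1/((4005 + 748/3) - 52730) = 1/(12763/3 - 52730) = 1/(-145427/3) = -3/145427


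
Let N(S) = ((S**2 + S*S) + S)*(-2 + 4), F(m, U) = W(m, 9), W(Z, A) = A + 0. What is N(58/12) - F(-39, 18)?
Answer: 847/9 ≈ 94.111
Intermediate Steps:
W(Z, A) = A
F(m, U) = 9
N(S) = 2*S + 4*S**2 (N(S) = ((S**2 + S**2) + S)*2 = (2*S**2 + S)*2 = (S + 2*S**2)*2 = 2*S + 4*S**2)
N(58/12) - F(-39, 18) = 2*(58/12)*(1 + 2*(58/12)) - 1*9 = 2*(58*(1/12))*(1 + 2*(58*(1/12))) - 9 = 2*(29/6)*(1 + 2*(29/6)) - 9 = 2*(29/6)*(1 + 29/3) - 9 = 2*(29/6)*(32/3) - 9 = 928/9 - 9 = 847/9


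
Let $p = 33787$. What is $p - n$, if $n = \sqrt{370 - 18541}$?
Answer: $33787 - 3 i \sqrt{2019} \approx 33787.0 - 134.8 i$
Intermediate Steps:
$n = 3 i \sqrt{2019}$ ($n = \sqrt{-18171} = 3 i \sqrt{2019} \approx 134.8 i$)
$p - n = 33787 - 3 i \sqrt{2019}$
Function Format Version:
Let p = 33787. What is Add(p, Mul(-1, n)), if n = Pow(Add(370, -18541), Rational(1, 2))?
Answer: Add(33787, Mul(-3, I, Pow(2019, Rational(1, 2)))) ≈ Add(33787., Mul(-134.80, I))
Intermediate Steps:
n = Mul(3, I, Pow(2019, Rational(1, 2))) (n = Pow(-18171, Rational(1, 2)) = Mul(3, I, Pow(2019, Rational(1, 2))) ≈ Mul(134.80, I))
Add(p, Mul(-1, n)) = Add(33787, Mul(-1, Mul(3, I, Pow(2019, Rational(1, 2))))) = Add(33787, Mul(-3, I, Pow(2019, Rational(1, 2))))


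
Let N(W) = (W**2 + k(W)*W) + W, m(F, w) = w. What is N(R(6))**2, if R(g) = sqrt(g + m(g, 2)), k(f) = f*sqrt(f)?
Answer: 8*(1 + 2*sqrt(2) + 4*2**(1/4))**2 ≈ 589.65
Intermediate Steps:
k(f) = f**(3/2)
R(g) = sqrt(2 + g) (R(g) = sqrt(g + 2) = sqrt(2 + g))
N(W) = W + W**2 + W**(5/2) (N(W) = (W**2 + W**(3/2)*W) + W = (W**2 + W**(5/2)) + W = W + W**2 + W**(5/2))
N(R(6))**2 = (sqrt(2 + 6)*(1 + sqrt(2 + 6) + (sqrt(2 + 6))**(3/2)))**2 = (sqrt(8)*(1 + sqrt(8) + (sqrt(8))**(3/2)))**2 = ((2*sqrt(2))*(1 + 2*sqrt(2) + (2*sqrt(2))**(3/2)))**2 = ((2*sqrt(2))*(1 + 2*sqrt(2) + 4*2**(1/4)))**2 = (2*sqrt(2)*(1 + 2*sqrt(2) + 4*2**(1/4)))**2 = 8*(1 + 2*sqrt(2) + 4*2**(1/4))**2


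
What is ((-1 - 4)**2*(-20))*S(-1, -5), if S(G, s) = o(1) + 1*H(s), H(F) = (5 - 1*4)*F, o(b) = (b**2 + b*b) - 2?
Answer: 2500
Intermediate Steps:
o(b) = -2 + 2*b**2 (o(b) = (b**2 + b**2) - 2 = 2*b**2 - 2 = -2 + 2*b**2)
H(F) = F (H(F) = (5 - 4)*F = 1*F = F)
S(G, s) = s (S(G, s) = (-2 + 2*1**2) + 1*s = (-2 + 2*1) + s = (-2 + 2) + s = 0 + s = s)
((-1 - 4)**2*(-20))*S(-1, -5) = ((-1 - 4)**2*(-20))*(-5) = ((-5)**2*(-20))*(-5) = (25*(-20))*(-5) = -500*(-5) = 2500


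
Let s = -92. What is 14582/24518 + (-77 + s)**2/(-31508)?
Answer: -5234977/16793764 ≈ -0.31172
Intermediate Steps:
14582/24518 + (-77 + s)**2/(-31508) = 14582/24518 + (-77 - 92)**2/(-31508) = 14582*(1/24518) + (-169)**2*(-1/31508) = 317/533 + 28561*(-1/31508) = 317/533 - 28561/31508 = -5234977/16793764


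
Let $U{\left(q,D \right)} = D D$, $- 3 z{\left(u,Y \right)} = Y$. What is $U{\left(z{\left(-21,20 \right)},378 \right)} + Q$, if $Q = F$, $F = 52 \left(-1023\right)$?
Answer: $89688$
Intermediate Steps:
$F = -53196$
$Q = -53196$
$z{\left(u,Y \right)} = - \frac{Y}{3}$
$U{\left(q,D \right)} = D^{2}$
$U{\left(z{\left(-21,20 \right)},378 \right)} + Q = 378^{2} - 53196 = 142884 - 53196 = 89688$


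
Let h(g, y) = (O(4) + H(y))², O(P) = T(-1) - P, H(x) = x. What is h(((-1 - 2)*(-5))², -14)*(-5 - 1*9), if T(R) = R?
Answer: -5054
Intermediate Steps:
O(P) = -1 - P
h(g, y) = (-5 + y)² (h(g, y) = ((-1 - 1*4) + y)² = ((-1 - 4) + y)² = (-5 + y)²)
h(((-1 - 2)*(-5))², -14)*(-5 - 1*9) = (-5 - 14)²*(-5 - 1*9) = (-19)²*(-5 - 9) = 361*(-14) = -5054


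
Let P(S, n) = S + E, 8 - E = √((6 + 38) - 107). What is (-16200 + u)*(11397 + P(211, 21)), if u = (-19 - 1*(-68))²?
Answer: -160289184 + 41397*I*√7 ≈ -1.6029e+8 + 1.0953e+5*I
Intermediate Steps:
u = 2401 (u = (-19 + 68)² = 49² = 2401)
E = 8 - 3*I*√7 (E = 8 - √((6 + 38) - 107) = 8 - √(44 - 107) = 8 - √(-63) = 8 - 3*I*√7 ≈ 8.0 - 7.9373*I)
P(S, n) = 8 + S - 3*I*√7 (P(S, n) = S + (8 - 3*I*√7) = 8 + S - 3*I*√7)
(-16200 + u)*(11397 + P(211, 21)) = (-16200 + 2401)*(11397 + (8 + 211 - 3*I*√7)) = -13799*(11397 + (219 - 3*I*√7)) = -13799*(11616 - 3*I*√7) = -160289184 + 41397*I*√7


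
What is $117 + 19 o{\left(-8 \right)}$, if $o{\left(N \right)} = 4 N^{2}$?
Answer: $4981$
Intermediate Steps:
$117 + 19 o{\left(-8 \right)} = 117 + 19 \cdot 4 \left(-8\right)^{2} = 117 + 19 \cdot 4 \cdot 64 = 117 + 19 \cdot 256 = 117 + 4864 = 4981$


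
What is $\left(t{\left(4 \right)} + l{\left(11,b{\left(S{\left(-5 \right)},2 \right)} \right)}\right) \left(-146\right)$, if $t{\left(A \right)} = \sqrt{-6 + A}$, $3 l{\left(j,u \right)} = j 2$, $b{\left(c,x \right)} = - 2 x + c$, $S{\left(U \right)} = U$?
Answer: $- \frac{3212}{3} - 146 i \sqrt{2} \approx -1070.7 - 206.48 i$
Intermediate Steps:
$b{\left(c,x \right)} = c - 2 x$
$l{\left(j,u \right)} = \frac{2 j}{3}$ ($l{\left(j,u \right)} = \frac{j 2}{3} = \frac{2 j}{3}$)
$\left(t{\left(4 \right)} + l{\left(11,b{\left(S{\left(-5 \right)},2 \right)} \right)}\right) \left(-146\right) = \left(\sqrt{-6 + 4} + \frac{2}{3} \cdot 11\right) \left(-146\right) = \left(\sqrt{-2} + \frac{22}{3}\right) \left(-146\right) = \left(i \sqrt{2} + \frac{22}{3}\right) \left(-146\right) = \left(\frac{22}{3} + i \sqrt{2}\right) \left(-146\right) = - \frac{3212}{3} - 146 i \sqrt{2}$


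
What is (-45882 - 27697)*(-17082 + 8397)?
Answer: 639033615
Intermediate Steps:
(-45882 - 27697)*(-17082 + 8397) = -73579*(-8685) = 639033615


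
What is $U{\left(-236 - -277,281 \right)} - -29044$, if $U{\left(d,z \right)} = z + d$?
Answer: $29366$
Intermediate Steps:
$U{\left(d,z \right)} = d + z$
$U{\left(-236 - -277,281 \right)} - -29044 = \left(\left(-236 - -277\right) + 281\right) - -29044 = \left(\left(-236 + 277\right) + 281\right) + 29044 = \left(41 + 281\right) + 29044 = 322 + 29044 = 29366$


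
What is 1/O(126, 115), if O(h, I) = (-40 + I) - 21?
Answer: 1/54 ≈ 0.018519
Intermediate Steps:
O(h, I) = -61 + I
1/O(126, 115) = 1/(-61 + 115) = 1/54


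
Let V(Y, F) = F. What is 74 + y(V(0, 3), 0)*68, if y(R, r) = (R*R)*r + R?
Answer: 278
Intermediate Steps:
y(R, r) = R + r*R² (y(R, r) = R²*r + R = r*R² + R = R + r*R²)
74 + y(V(0, 3), 0)*68 = 74 + (3*(1 + 3*0))*68 = 74 + (3*(1 + 0))*68 = 74 + (3*1)*68 = 74 + 3*68 = 74 + 204 = 278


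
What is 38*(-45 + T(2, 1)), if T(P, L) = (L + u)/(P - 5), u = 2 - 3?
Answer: -1710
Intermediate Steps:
u = -1
T(P, L) = (-1 + L)/(-5 + P) (T(P, L) = (L - 1)/(P - 5) = (-1 + L)/(-5 + P))
38*(-45 + T(2, 1)) = 38*(-45 + (-1 + 1)/(-5 + 2)) = 38*(-45 + 0/(-3)) = 38*(-45 - ⅓*0) = 38*(-45 + 0) = 38*(-45) = -1710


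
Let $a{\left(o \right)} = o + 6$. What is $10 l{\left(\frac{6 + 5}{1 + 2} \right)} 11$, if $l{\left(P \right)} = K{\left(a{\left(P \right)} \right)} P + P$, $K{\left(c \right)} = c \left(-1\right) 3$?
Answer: $- \frac{33880}{3} \approx -11293.0$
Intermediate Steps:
$a{\left(o \right)} = 6 + o$
$K{\left(c \right)} = - 3 c$ ($K{\left(c \right)} = - c 3 = - 3 c$)
$l{\left(P \right)} = P + P \left(-18 - 3 P\right)$ ($l{\left(P \right)} = - 3 \left(6 + P\right) P + P = \left(-18 - 3 P\right) P + P = P \left(-18 - 3 P\right) + P = P + P \left(-18 - 3 P\right)$)
$10 l{\left(\frac{6 + 5}{1 + 2} \right)} 11 = 10 \left(- \frac{6 + 5}{1 + 2} \left(17 + 3 \frac{6 + 5}{1 + 2}\right)\right) 11 = 10 \left(- \frac{11}{3} \left(17 + 3 \cdot \frac{11}{3}\right)\right) 11 = 10 \left(- 11 \cdot \frac{1}{3} \left(17 + 3 \cdot 11 \cdot \frac{1}{3}\right)\right) 11 = 10 \left(\left(-1\right) \frac{11}{3} \left(17 + 3 \cdot \frac{11}{3}\right)\right) 11 = 10 \left(\left(-1\right) \frac{11}{3} \left(17 + 11\right)\right) 11 = 10 \left(\left(-1\right) \frac{11}{3} \cdot 28\right) 11 = 10 \left(- \frac{308}{3}\right) 11 = \left(- \frac{3080}{3}\right) 11 = - \frac{33880}{3}$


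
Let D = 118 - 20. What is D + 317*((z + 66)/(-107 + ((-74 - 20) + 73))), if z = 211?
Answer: -75265/128 ≈ -588.01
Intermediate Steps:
D = 98
D + 317*((z + 66)/(-107 + ((-74 - 20) + 73))) = 98 + 317*((211 + 66)/(-107 + ((-74 - 20) + 73))) = 98 + 317*(277/(-107 + (-94 + 73))) = 98 + 317*(277/(-107 - 21)) = 98 + 317*(277/(-128)) = 98 + 317*(277*(-1/128)) = 98 + 317*(-277/128) = 98 - 87809/128 = -75265/128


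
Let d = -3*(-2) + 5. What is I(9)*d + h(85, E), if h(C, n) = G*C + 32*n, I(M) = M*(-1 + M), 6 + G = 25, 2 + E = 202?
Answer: 8807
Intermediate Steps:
E = 200 (E = -2 + 202 = 200)
G = 19 (G = -6 + 25 = 19)
h(C, n) = 19*C + 32*n
d = 11 (d = 6 + 5 = 11)
I(9)*d + h(85, E) = (9*(-1 + 9))*11 + (19*85 + 32*200) = (9*8)*11 + (1615 + 6400) = 72*11 + 8015 = 792 + 8015 = 8807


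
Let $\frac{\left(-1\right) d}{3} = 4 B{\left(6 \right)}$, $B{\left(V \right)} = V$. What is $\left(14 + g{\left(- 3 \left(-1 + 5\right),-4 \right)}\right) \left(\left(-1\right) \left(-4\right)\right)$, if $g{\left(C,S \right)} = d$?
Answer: $-232$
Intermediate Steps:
$d = -72$ ($d = - 3 \cdot 4 \cdot 6 = \left(-3\right) 24 = -72$)
$g{\left(C,S \right)} = -72$
$\left(14 + g{\left(- 3 \left(-1 + 5\right),-4 \right)}\right) \left(\left(-1\right) \left(-4\right)\right) = \left(14 - 72\right) \left(\left(-1\right) \left(-4\right)\right) = \left(-58\right) 4 = -232$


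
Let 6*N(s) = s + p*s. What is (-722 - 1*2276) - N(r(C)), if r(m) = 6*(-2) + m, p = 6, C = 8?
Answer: -8980/3 ≈ -2993.3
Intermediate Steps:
r(m) = -12 + m
N(s) = 7*s/6 (N(s) = (s + 6*s)/6 = (7*s)/6 = 7*s/6)
(-722 - 1*2276) - N(r(C)) = (-722 - 1*2276) - 7*(-12 + 8)/6 = (-722 - 2276) - 7*(-4)/6 = -2998 - 1*(-14/3) = -2998 + 14/3 = -8980/3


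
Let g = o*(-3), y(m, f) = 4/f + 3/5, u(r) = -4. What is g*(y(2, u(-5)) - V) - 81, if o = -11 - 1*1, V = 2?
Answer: -837/5 ≈ -167.40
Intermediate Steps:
y(m, f) = ⅗ + 4/f (y(m, f) = 4/f + 3*(⅕) = 4/f + ⅗ = ⅗ + 4/f)
o = -12 (o = -11 - 1 = -12)
g = 36 (g = -12*(-3) = 36)
g*(y(2, u(-5)) - V) - 81 = 36*((⅗ + 4/(-4)) - 1*2) - 81 = 36*((⅗ + 4*(-¼)) - 2) - 81 = 36*((⅗ - 1) - 2) - 81 = 36*(-⅖ - 2) - 81 = 36*(-12/5) - 81 = -432/5 - 81 = -837/5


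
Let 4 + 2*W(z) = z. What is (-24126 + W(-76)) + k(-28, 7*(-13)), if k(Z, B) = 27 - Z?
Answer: -24111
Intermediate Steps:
W(z) = -2 + z/2
(-24126 + W(-76)) + k(-28, 7*(-13)) = (-24126 + (-2 + (1/2)*(-76))) + (27 - 1*(-28)) = (-24126 + (-2 - 38)) + (27 + 28) = (-24126 - 40) + 55 = -24166 + 55 = -24111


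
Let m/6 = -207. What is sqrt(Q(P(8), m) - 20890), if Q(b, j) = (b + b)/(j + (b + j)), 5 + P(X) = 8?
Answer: 8*I*sqrt(223238726)/827 ≈ 144.53*I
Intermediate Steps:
P(X) = 3 (P(X) = -5 + 8 = 3)
m = -1242 (m = 6*(-207) = -1242)
Q(b, j) = 2*b/(b + 2*j) (Q(b, j) = (2*b)/(b + 2*j) = 2*b/(b + 2*j))
sqrt(Q(P(8), m) - 20890) = sqrt(2*3/(3 + 2*(-1242)) - 20890) = sqrt(2*3/(3 - 2484) - 20890) = sqrt(2*3/(-2481) - 20890) = sqrt(2*3*(-1/2481) - 20890) = sqrt(-2/827 - 20890) = sqrt(-17276032/827) = 8*I*sqrt(223238726)/827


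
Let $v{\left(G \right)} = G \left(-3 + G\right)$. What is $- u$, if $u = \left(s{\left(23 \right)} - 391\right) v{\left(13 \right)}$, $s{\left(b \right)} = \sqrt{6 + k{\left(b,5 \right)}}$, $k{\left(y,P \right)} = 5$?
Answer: $50830 - 130 \sqrt{11} \approx 50399.0$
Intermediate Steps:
$s{\left(b \right)} = \sqrt{11}$ ($s{\left(b \right)} = \sqrt{6 + 5} = \sqrt{11}$)
$u = -50830 + 130 \sqrt{11}$ ($u = \left(\sqrt{11} - 391\right) 13 \left(-3 + 13\right) = \left(-391 + \sqrt{11}\right) 13 \cdot 10 = \left(-391 + \sqrt{11}\right) 130 = -50830 + 130 \sqrt{11} \approx -50399.0$)
$- u = - (-50830 + 130 \sqrt{11}) = 50830 - 130 \sqrt{11}$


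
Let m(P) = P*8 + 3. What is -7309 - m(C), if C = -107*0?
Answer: -7312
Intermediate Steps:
C = 0
m(P) = 3 + 8*P (m(P) = 8*P + 3 = 3 + 8*P)
-7309 - m(C) = -7309 - (3 + 8*0) = -7309 - (3 + 0) = -7309 - 1*3 = -7309 - 3 = -7312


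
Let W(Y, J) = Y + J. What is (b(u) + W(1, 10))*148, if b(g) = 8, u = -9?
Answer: 2812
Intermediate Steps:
W(Y, J) = J + Y
(b(u) + W(1, 10))*148 = (8 + (10 + 1))*148 = (8 + 11)*148 = 19*148 = 2812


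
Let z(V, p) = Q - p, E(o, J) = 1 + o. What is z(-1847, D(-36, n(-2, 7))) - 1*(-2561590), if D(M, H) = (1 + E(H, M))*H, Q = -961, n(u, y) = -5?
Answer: 2560614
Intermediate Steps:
D(M, H) = H*(2 + H) (D(M, H) = (1 + (1 + H))*H = (2 + H)*H = H*(2 + H))
z(V, p) = -961 - p
z(-1847, D(-36, n(-2, 7))) - 1*(-2561590) = (-961 - (-5)*(2 - 5)) - 1*(-2561590) = (-961 - (-5)*(-3)) + 2561590 = (-961 - 1*15) + 2561590 = (-961 - 15) + 2561590 = -976 + 2561590 = 2560614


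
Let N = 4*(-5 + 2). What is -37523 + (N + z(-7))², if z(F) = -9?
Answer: -37082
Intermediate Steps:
N = -12 (N = 4*(-3) = -12)
-37523 + (N + z(-7))² = -37523 + (-12 - 9)² = -37523 + (-21)² = -37523 + 441 = -37082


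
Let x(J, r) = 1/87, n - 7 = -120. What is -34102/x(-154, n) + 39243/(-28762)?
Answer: -85333269231/28762 ≈ -2.9669e+6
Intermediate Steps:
n = -113 (n = 7 - 120 = -113)
x(J, r) = 1/87
-34102/x(-154, n) + 39243/(-28762) = -34102/1/87 + 39243/(-28762) = -34102*87 + 39243*(-1/28762) = -2966874 - 39243/28762 = -85333269231/28762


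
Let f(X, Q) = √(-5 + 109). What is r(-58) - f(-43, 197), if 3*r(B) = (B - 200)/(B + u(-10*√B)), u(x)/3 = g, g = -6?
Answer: 43/38 - 2*√26 ≈ -9.0665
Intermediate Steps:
u(x) = -18 (u(x) = 3*(-6) = -18)
f(X, Q) = 2*√26 (f(X, Q) = √104 = 2*√26)
r(B) = (-200 + B)/(3*(-18 + B)) (r(B) = ((B - 200)/(B - 18))/3 = ((-200 + B)/(-18 + B))/3 = (-200 + B)/(3*(-18 + B)))
r(-58) - f(-43, 197) = (-200 - 58)/(3*(-18 - 58)) - 2*√26 = (⅓)*(-258)/(-76) - 2*√26 = (⅓)*(-1/76)*(-258) - 2*√26 = 43/38 - 2*√26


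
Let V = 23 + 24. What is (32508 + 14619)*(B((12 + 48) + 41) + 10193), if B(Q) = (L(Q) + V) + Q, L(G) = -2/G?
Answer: 49221276753/101 ≈ 4.8734e+8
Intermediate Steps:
V = 47
B(Q) = 47 + Q - 2/Q (B(Q) = (-2/Q + 47) + Q = (47 - 2/Q) + Q = 47 + Q - 2/Q)
(32508 + 14619)*(B((12 + 48) + 41) + 10193) = (32508 + 14619)*((47 + ((12 + 48) + 41) - 2/((12 + 48) + 41)) + 10193) = 47127*((47 + (60 + 41) - 2/(60 + 41)) + 10193) = 47127*((47 + 101 - 2/101) + 10193) = 47127*(14946/101 + 10193) = 47127*(1044439/101) = 49221276753/101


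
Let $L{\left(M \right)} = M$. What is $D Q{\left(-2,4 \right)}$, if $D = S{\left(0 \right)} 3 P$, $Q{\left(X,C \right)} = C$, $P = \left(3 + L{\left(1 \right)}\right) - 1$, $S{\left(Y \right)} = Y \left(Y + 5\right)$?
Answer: $0$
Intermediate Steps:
$S{\left(Y \right)} = Y \left(5 + Y\right)$
$P = 3$ ($P = \left(3 + 1\right) - 1 = 4 - 1 = 3$)
$D = 0$ ($D = 0 \left(5 + 0\right) 3 \cdot 3 = 0 \cdot 5 \cdot 3 \cdot 3 = 0 \cdot 3 \cdot 3 = 0 \cdot 3 = 0$)
$D Q{\left(-2,4 \right)} = 0 \cdot 4 = 0$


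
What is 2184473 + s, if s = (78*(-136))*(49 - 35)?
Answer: 2035961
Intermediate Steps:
s = -148512 (s = -10608*14 = -148512)
2184473 + s = 2184473 - 148512 = 2035961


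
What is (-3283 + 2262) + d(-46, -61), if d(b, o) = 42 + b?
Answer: -1025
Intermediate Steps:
(-3283 + 2262) + d(-46, -61) = (-3283 + 2262) + (42 - 46) = -1021 - 4 = -1025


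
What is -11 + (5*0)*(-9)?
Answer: -11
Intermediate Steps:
-11 + (5*0)*(-9) = -11 + 0*(-9) = -11 + 0 = -11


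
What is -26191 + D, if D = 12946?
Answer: -13245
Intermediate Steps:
-26191 + D = -26191 + 12946 = -13245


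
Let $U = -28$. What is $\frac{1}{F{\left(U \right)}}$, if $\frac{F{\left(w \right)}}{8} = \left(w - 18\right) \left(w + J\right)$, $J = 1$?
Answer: $\frac{1}{9936} \approx 0.00010064$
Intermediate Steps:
$F{\left(w \right)} = 8 \left(1 + w\right) \left(-18 + w\right)$ ($F{\left(w \right)} = 8 \left(w - 18\right) \left(w + 1\right) = 8 \left(-18 + w\right) \left(1 + w\right) = 8 \left(1 + w\right) \left(-18 + w\right)$)
$\frac{1}{F{\left(U \right)}} = \frac{1}{-144 - -3808 + 8 \left(-28\right)^{2}} = \frac{1}{-144 + 3808 + 8 \cdot 784} = \frac{1}{-144 + 3808 + 6272} = \frac{1}{9936}$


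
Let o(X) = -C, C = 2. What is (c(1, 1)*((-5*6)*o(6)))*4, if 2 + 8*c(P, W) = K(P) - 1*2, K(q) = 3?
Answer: -30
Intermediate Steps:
o(X) = -2 (o(X) = -1*2 = -2)
c(P, W) = -1/8 (c(P, W) = -1/4 + (3 - 1*2)/8 = -1/4 + (3 - 2)/8 = -1/4 + (1/8)*1 = -1/4 + 1/8 = -1/8)
(c(1, 1)*((-5*6)*o(6)))*4 = -(-5*6)*(-2)/8*4 = -(-15)*(-2)/4*4 = -1/8*60*4 = -15/2*4 = -30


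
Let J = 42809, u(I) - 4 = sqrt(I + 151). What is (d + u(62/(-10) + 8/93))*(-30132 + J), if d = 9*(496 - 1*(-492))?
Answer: 112774592 + 25354*sqrt(7831995)/465 ≈ 1.1293e+8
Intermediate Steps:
d = 8892 (d = 9*(496 + 492) = 9*988 = 8892)
u(I) = 4 + sqrt(151 + I) (u(I) = 4 + sqrt(I + 151) = 4 + sqrt(151 + I))
(d + u(62/(-10) + 8/93))*(-30132 + J) = (8892 + (4 + sqrt(151 + (62/(-10) + 8/93))))*(-30132 + 42809) = (8892 + (4 + sqrt(151 + (62*(-1/10) + 8*(1/93)))))*12677 = (8892 + (4 + sqrt(151 + (-31/5 + 8/93))))*12677 = (8892 + (4 + sqrt(151 - 2843/465)))*12677 = (8892 + (4 + sqrt(67372/465)))*12677 = (8892 + (4 + 2*sqrt(7831995)/465))*12677 = (8896 + 2*sqrt(7831995)/465)*12677 = 112774592 + 25354*sqrt(7831995)/465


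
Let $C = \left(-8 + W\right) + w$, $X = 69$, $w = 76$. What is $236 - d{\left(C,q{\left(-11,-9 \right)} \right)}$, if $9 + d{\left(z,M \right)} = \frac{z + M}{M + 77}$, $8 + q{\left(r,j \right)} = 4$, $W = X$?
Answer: $\frac{17752}{73} \approx 243.18$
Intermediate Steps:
$W = 69$
$q{\left(r,j \right)} = -4$ ($q{\left(r,j \right)} = -8 + 4 = -4$)
$C = 137$ ($C = \left(-8 + 69\right) + 76 = 61 + 76 = 137$)
$d{\left(z,M \right)} = -9 + \frac{M + z}{77 + M}$ ($d{\left(z,M \right)} = -9 + \frac{z + M}{M + 77} = -9 + \frac{M + z}{77 + M}$)
$236 - d{\left(C,q{\left(-11,-9 \right)} \right)} = 236 - \frac{-693 + 137 - -32}{77 - 4} = 236 - \frac{-693 + 137 + 32}{73} = 236 - \frac{1}{73} \left(-524\right) = 236 - - \frac{524}{73} = 236 + \frac{524}{73} = \frac{17752}{73}$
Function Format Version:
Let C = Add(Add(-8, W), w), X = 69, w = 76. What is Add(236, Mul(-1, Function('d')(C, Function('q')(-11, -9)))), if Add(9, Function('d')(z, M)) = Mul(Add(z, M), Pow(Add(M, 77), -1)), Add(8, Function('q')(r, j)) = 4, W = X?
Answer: Rational(17752, 73) ≈ 243.18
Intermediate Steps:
W = 69
Function('q')(r, j) = -4 (Function('q')(r, j) = Add(-8, 4) = -4)
C = 137 (C = Add(Add(-8, 69), 76) = Add(61, 76) = 137)
Function('d')(z, M) = Add(-9, Mul(Pow(Add(77, M), -1), Add(M, z))) (Function('d')(z, M) = Add(-9, Mul(Add(z, M), Pow(Add(M, 77), -1))) = Add(-9, Mul(Add(M, z), Pow(Add(77, M), -1))) = Add(-9, Mul(Pow(Add(77, M), -1), Add(M, z))))
Add(236, Mul(-1, Function('d')(C, Function('q')(-11, -9)))) = Add(236, Mul(-1, Mul(Pow(Add(77, -4), -1), Add(-693, 137, Mul(-8, -4))))) = Add(236, Mul(-1, Mul(Pow(73, -1), Add(-693, 137, 32)))) = Add(236, Mul(-1, Mul(Rational(1, 73), -524))) = Add(236, Mul(-1, Rational(-524, 73))) = Add(236, Rational(524, 73)) = Rational(17752, 73)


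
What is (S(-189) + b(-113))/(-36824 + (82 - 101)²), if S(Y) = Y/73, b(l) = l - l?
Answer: 27/380257 ≈ 7.1005e-5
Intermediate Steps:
b(l) = 0
S(Y) = Y/73 (S(Y) = Y*(1/73) = Y/73)
(S(-189) + b(-113))/(-36824 + (82 - 101)²) = ((1/73)*(-189) + 0)/(-36824 + (82 - 101)²) = (-189/73 + 0)/(-36824 + (-19)²) = -189/(73*(-36824 + 361)) = -189/73/(-36463) = -189/73*(-1/36463) = 27/380257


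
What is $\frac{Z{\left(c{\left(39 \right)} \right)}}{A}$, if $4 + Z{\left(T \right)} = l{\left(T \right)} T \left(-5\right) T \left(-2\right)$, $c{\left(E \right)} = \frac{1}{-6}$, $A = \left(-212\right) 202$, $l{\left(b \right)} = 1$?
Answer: $\frac{67}{770832} \approx 8.6919 \cdot 10^{-5}$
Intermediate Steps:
$A = -42824$
$c{\left(E \right)} = - \frac{1}{6}$
$Z{\left(T \right)} = -4 + 10 T^{2}$ ($Z{\left(T \right)} = -4 + 1 T \left(-5\right) T \left(-2\right) = -4 + T \left(-5\right) T \left(-2\right) = -4 + - 5 T T \left(-2\right) = -4 + - 5 T^{2} \left(-2\right) = -4 + 10 T^{2}$)
$\frac{Z{\left(c{\left(39 \right)} \right)}}{A} = \frac{-4 + 10 \left(- \frac{1}{6}\right)^{2}}{-42824} = \left(-4 + 10 \cdot \frac{1}{36}\right) \left(- \frac{1}{42824}\right) = \left(-4 + \frac{5}{18}\right) \left(- \frac{1}{42824}\right) = \left(- \frac{67}{18}\right) \left(- \frac{1}{42824}\right) = \frac{67}{770832}$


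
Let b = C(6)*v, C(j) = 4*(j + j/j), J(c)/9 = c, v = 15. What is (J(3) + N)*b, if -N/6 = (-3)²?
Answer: -11340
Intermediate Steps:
J(c) = 9*c
C(j) = 4 + 4*j (C(j) = 4*(j + 1) = 4*(1 + j) = 4 + 4*j)
N = -54 (N = -6*(-3)² = -6*9 = -54)
b = 420 (b = (4 + 4*6)*15 = (4 + 24)*15 = 28*15 = 420)
(J(3) + N)*b = (9*3 - 54)*420 = (27 - 54)*420 = -27*420 = -11340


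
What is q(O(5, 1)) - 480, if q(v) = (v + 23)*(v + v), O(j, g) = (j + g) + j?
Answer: 268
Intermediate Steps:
O(j, g) = g + 2*j (O(j, g) = (g + j) + j = g + 2*j)
q(v) = 2*v*(23 + v) (q(v) = (23 + v)*(2*v) = 2*v*(23 + v))
q(O(5, 1)) - 480 = 2*(1 + 2*5)*(23 + (1 + 2*5)) - 480 = 2*(1 + 10)*(23 + (1 + 10)) - 480 = 2*11*(23 + 11) - 480 = 2*11*34 - 480 = 748 - 480 = 268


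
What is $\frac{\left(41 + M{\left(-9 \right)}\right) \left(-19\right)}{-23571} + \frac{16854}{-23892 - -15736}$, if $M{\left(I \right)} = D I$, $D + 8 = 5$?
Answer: $- \frac{193364041}{96122538} \approx -2.0116$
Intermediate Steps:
$D = -3$ ($D = -8 + 5 = -3$)
$M{\left(I \right)} = - 3 I$
$\frac{\left(41 + M{\left(-9 \right)}\right) \left(-19\right)}{-23571} + \frac{16854}{-23892 - -15736} = \frac{\left(41 - -27\right) \left(-19\right)}{-23571} + \frac{16854}{-23892 - -15736} = \left(41 + 27\right) \left(-19\right) \left(- \frac{1}{23571}\right) + \frac{16854}{-23892 + 15736} = 68 \left(-19\right) \left(- \frac{1}{23571}\right) + \frac{16854}{-8156} = \left(-1292\right) \left(- \frac{1}{23571}\right) + 16854 \left(- \frac{1}{8156}\right) = \frac{1292}{23571} - \frac{8427}{4078} = - \frac{193364041}{96122538}$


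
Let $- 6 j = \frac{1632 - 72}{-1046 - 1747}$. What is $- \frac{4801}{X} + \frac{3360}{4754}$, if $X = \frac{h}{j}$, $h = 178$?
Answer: $- \frac{1065947650}{590867529} \approx -1.804$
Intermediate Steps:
$j = \frac{260}{2793}$ ($j = - \frac{\left(1632 - 72\right) \frac{1}{-1046 - 1747}}{6} = - \frac{1560 \frac{1}{-2793}}{6} = - \frac{1560 \left(- \frac{1}{2793}\right)}{6} = \left(- \frac{1}{6}\right) \left(- \frac{520}{931}\right) = \frac{260}{2793} \approx 0.09309$)
$X = \frac{248577}{130}$ ($X = \frac{178}{\frac{260}{2793}} = 178 \cdot \frac{2793}{260} = \frac{248577}{130} \approx 1912.1$)
$- \frac{4801}{X} + \frac{3360}{4754} = - \frac{4801}{\frac{248577}{130}} + \frac{3360}{4754} = \left(-4801\right) \frac{130}{248577} + 3360 \cdot \frac{1}{4754} = - \frac{624130}{248577} + \frac{1680}{2377} = - \frac{1065947650}{590867529}$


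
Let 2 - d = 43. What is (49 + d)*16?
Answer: 128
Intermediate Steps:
d = -41 (d = 2 - 1*43 = 2 - 43 = -41)
(49 + d)*16 = (49 - 41)*16 = 8*16 = 128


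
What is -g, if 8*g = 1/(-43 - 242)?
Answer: 1/2280 ≈ 0.00043860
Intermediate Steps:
g = -1/2280 (g = 1/(8*(-43 - 242)) = (⅛)/(-285) = (⅛)*(-1/285) = -1/2280 ≈ -0.00043860)
-g = -1*(-1/2280) = 1/2280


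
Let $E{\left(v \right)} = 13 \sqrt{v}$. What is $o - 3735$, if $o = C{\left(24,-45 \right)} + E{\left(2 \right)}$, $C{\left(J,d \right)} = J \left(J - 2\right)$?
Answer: $-3207 + 13 \sqrt{2} \approx -3188.6$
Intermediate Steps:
$C{\left(J,d \right)} = J \left(-2 + J\right)$
$o = 528 + 13 \sqrt{2}$ ($o = 24 \left(-2 + 24\right) + 13 \sqrt{2} = 24 \cdot 22 + 13 \sqrt{2} = 528 + 13 \sqrt{2} \approx 546.38$)
$o - 3735 = \left(528 + 13 \sqrt{2}\right) - 3735 = -3207 + 13 \sqrt{2}$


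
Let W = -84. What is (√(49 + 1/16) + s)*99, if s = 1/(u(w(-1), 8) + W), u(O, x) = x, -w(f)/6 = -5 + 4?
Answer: -99/76 + 99*√785/4 ≈ 692.14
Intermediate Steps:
w(f) = 6 (w(f) = -6*(-5 + 4) = -6*(-1) = 6)
s = -1/76 (s = 1/(8 - 84) = 1/(-76) = -1/76 ≈ -0.013158)
(√(49 + 1/16) + s)*99 = (√(49 + 1/16) - 1/76)*99 = (√(785/16) - 1/76)*99 = (√785/4 - 1/76)*99 = (-1/76 + √785/4)*99 = -99/76 + 99*√785/4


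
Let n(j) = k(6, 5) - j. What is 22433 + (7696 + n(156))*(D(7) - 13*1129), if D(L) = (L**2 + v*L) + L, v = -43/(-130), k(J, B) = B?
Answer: -2867164103/26 ≈ -1.1028e+8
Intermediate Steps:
v = 43/130 (v = -43*(-1/130) = 43/130 ≈ 0.33077)
n(j) = 5 - j
D(L) = L**2 + 173*L/130 (D(L) = (L**2 + 43*L/130) + L = L**2 + 173*L/130)
22433 + (7696 + n(156))*(D(7) - 13*1129) = 22433 + (7696 + (5 - 1*156))*((1/130)*7*(173 + 130*7) - 13*1129) = 22433 + (7696 + (5 - 156))*((1/130)*7*(173 + 910) - 14677) = 22433 + (7696 - 151)*((1/130)*7*1083 - 14677) = 22433 + 7545*(7581/130 - 14677) = 22433 + 7545*(-1900429/130) = 22433 - 2867747361/26 = -2867164103/26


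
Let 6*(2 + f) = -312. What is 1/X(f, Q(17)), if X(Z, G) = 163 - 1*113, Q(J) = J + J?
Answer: 1/50 ≈ 0.020000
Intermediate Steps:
Q(J) = 2*J
f = -54 (f = -2 + (⅙)*(-312) = -2 - 52 = -54)
X(Z, G) = 50 (X(Z, G) = 163 - 113 = 50)
1/X(f, Q(17)) = 1/50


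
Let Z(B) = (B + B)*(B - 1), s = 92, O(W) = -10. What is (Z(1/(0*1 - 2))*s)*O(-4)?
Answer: -1380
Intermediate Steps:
Z(B) = 2*B*(-1 + B) (Z(B) = (2*B)*(-1 + B) = 2*B*(-1 + B))
(Z(1/(0*1 - 2))*s)*O(-4) = ((2*(-1 + 1/(0*1 - 2))/(0*1 - 2))*92)*(-10) = ((2*(-1 + 1/(0 - 2))/(0 - 2))*92)*(-10) = ((2*(-1 + 1/(-2))/(-2))*92)*(-10) = ((2*(-½)*(-1 - ½))*92)*(-10) = ((2*(-½)*(-3/2))*92)*(-10) = ((3/2)*92)*(-10) = 138*(-10) = -1380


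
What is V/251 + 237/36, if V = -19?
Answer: 19601/3012 ≈ 6.5076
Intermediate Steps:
V/251 + 237/36 = -19/251 + 237/36 = -19*1/251 + 237*(1/36) = -19/251 + 79/12 = 19601/3012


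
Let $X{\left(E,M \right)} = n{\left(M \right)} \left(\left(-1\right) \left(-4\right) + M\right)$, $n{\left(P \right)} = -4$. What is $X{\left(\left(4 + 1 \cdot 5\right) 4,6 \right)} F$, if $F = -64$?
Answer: $2560$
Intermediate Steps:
$X{\left(E,M \right)} = -16 - 4 M$ ($X{\left(E,M \right)} = - 4 \left(\left(-1\right) \left(-4\right) + M\right) = - 4 \left(4 + M\right) = -16 - 4 M$)
$X{\left(\left(4 + 1 \cdot 5\right) 4,6 \right)} F = \left(-16 - 24\right) \left(-64\right) = \left(-40\right) \left(-64\right) = 2560$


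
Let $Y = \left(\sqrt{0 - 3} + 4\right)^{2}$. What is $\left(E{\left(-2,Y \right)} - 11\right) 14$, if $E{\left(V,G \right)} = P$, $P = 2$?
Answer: $-126$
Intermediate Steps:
$Y = \left(4 + i \sqrt{3}\right)^{2}$ ($Y = \left(\sqrt{-3} + 4\right)^{2} = \left(i \sqrt{3} + 4\right)^{2} = \left(4 + i \sqrt{3}\right)^{2} \approx 13.0 + 13.856 i$)
$E{\left(V,G \right)} = 2$
$\left(E{\left(-2,Y \right)} - 11\right) 14 = \left(2 - 11\right) 14 = \left(-9\right) 14 = -126$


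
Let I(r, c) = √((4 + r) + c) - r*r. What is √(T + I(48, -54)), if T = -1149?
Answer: √(-3453 + I*√2) ≈ 0.012 + 58.762*I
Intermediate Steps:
I(r, c) = √(4 + c + r) - r²
√(T + I(48, -54)) = √(-1149 + (√(4 - 54 + 48) - 1*48²)) = √(-1149 + (√(-2) - 1*2304)) = √(-1149 + (I*√2 - 2304)) = √(-1149 + (-2304 + I*√2)) = √(-3453 + I*√2)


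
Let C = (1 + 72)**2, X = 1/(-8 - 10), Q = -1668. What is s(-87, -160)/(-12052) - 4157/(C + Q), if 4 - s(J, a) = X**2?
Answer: -16237194131/14295648528 ≈ -1.1358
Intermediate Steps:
X = -1/18 (X = 1/(-18) = -1/18 ≈ -0.055556)
s(J, a) = 1295/324 (s(J, a) = 4 - (-1/18)**2 = 4 - 1*1/324 = 4 - 1/324 = 1295/324)
C = 5329 (C = 73**2 = 5329)
s(-87, -160)/(-12052) - 4157/(C + Q) = (1295/324)/(-12052) - 4157/(5329 - 1668) = (1295/324)*(-1/12052) - 4157/3661 = -1295/3904848 - 4157*1/3661 = -1295/3904848 - 4157/3661 = -16237194131/14295648528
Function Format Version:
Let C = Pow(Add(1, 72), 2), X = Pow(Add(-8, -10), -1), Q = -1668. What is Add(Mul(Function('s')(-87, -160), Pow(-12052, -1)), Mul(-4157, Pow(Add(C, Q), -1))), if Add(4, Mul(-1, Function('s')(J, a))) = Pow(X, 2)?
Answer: Rational(-16237194131, 14295648528) ≈ -1.1358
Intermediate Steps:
X = Rational(-1, 18) (X = Pow(-18, -1) = Rational(-1, 18) ≈ -0.055556)
Function('s')(J, a) = Rational(1295, 324) (Function('s')(J, a) = Add(4, Mul(-1, Pow(Rational(-1, 18), 2))) = Add(4, Mul(-1, Rational(1, 324))) = Add(4, Rational(-1, 324)) = Rational(1295, 324))
C = 5329 (C = Pow(73, 2) = 5329)
Add(Mul(Function('s')(-87, -160), Pow(-12052, -1)), Mul(-4157, Pow(Add(C, Q), -1))) = Add(Mul(Rational(1295, 324), Pow(-12052, -1)), Mul(-4157, Pow(Add(5329, -1668), -1))) = Add(Mul(Rational(1295, 324), Rational(-1, 12052)), Mul(-4157, Pow(3661, -1))) = Add(Rational(-1295, 3904848), Mul(-4157, Rational(1, 3661))) = Add(Rational(-1295, 3904848), Rational(-4157, 3661)) = Rational(-16237194131, 14295648528)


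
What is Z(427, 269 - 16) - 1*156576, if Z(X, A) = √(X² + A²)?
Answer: -156576 + √246338 ≈ -1.5608e+5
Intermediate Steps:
Z(X, A) = √(A² + X²)
Z(427, 269 - 16) - 1*156576 = √((269 - 16)² + 427²) - 1*156576 = √(253² + 182329) - 156576 = √(64009 + 182329) - 156576 = √246338 - 156576 = -156576 + √246338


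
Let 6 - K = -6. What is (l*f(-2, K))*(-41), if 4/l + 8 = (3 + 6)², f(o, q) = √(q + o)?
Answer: -164*√10/73 ≈ -7.1043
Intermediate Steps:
K = 12 (K = 6 - 1*(-6) = 6 + 6 = 12)
f(o, q) = √(o + q)
l = 4/73 (l = 4/(-8 + (3 + 6)²) = 4/(-8 + 9²) = 4/(-8 + 81) = 4/73 ≈ 0.054795)
(l*f(-2, K))*(-41) = (4*√(-2 + 12)/73)*(-41) = (4*√10/73)*(-41) = -164*√10/73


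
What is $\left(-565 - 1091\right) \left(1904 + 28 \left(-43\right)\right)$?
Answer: $-1159200$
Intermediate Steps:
$\left(-565 - 1091\right) \left(1904 + 28 \left(-43\right)\right) = - 1656 \left(1904 - 1204\right) = \left(-1656\right) 700 = -1159200$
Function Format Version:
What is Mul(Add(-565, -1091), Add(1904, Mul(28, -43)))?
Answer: -1159200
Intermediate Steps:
Mul(Add(-565, -1091), Add(1904, Mul(28, -43))) = Mul(-1656, Add(1904, -1204)) = Mul(-1656, 700) = -1159200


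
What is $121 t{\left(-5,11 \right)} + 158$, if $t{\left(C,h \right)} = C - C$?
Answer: $158$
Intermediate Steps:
$t{\left(C,h \right)} = 0$
$121 t{\left(-5,11 \right)} + 158 = 121 \cdot 0 + 158 = 0 + 158 = 158$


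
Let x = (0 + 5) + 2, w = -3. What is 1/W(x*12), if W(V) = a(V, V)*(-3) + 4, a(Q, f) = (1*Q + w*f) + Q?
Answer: 1/256 ≈ 0.0039063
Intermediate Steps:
a(Q, f) = -3*f + 2*Q (a(Q, f) = (1*Q - 3*f) + Q = (Q - 3*f) + Q = -3*f + 2*Q)
x = 7 (x = 5 + 2 = 7)
W(V) = 4 + 3*V (W(V) = (-3*V + 2*V)*(-3) + 4 = -V*(-3) + 4 = 3*V + 4 = 4 + 3*V)
1/W(x*12) = 1/(4 + 3*(7*12)) = 1/(4 + 3*84) = 1/(4 + 252) = 1/256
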